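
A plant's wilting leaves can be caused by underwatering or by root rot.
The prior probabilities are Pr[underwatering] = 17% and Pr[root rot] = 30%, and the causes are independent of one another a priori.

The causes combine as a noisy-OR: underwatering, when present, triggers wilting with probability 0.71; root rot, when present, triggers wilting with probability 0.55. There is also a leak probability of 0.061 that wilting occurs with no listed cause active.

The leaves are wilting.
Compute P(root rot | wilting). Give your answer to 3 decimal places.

Under noisy-OR, P(wilting | causes) = 1 − (1−0.061)·∏(1−qᵢ) over the active causes.
P(wilting) = 0.061×0.83×0.7 + 0.57745×0.83×0.3 + 0.72769×0.17×0.7 + 0.87746×0.17×0.3 = 0.035441 + 0.143785 + 0.086595 + 0.044750 = 0.310571
Restricting to configurations with root rot present: 0.143785 + 0.044750 = 0.188535.
Hence the posterior is 0.188535/0.310571 ≈ 0.607.

P(root rot | wilting) ≈ 0.607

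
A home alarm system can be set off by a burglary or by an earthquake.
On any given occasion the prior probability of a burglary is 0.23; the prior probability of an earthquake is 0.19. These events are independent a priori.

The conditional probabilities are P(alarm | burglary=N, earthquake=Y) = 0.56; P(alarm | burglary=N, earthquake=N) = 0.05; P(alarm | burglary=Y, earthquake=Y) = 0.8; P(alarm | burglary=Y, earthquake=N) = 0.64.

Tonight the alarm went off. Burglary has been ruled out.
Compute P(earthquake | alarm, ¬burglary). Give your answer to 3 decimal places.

P(alarm | ¬burglary) = 0.05*0.81 + 0.56*0.19 = 0.040500 + 0.106400 = 0.146900
Restricting to configurations with earthquake present: 0.56*0.19 = 0.106400.
Hence the posterior is 0.106400/0.146900 ≈ 0.724.

P(earthquake | alarm, ¬burglary) ≈ 0.724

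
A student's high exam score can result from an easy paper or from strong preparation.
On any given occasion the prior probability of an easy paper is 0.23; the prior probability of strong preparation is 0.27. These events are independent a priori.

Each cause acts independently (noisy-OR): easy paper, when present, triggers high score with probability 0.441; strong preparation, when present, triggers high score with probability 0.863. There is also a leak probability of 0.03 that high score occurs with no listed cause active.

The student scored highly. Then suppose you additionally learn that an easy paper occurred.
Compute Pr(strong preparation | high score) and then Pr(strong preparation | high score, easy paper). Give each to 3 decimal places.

Under noisy-OR, P(high score | causes) = 1 − (1−0.03)·∏(1−qᵢ) over the active causes.
By total probability over the 4 (easy paper, strong preparation) configurations:
  P(high score) = 0.03*0.77*0.73 + 0.86711*0.77*0.27 + 0.45777*0.23*0.73 + 0.925714*0.23*0.27
        = 0.016863 + 0.180272 + 0.076860 + 0.057487 = 0.331482
The terms with strong preparation present sum to 0.237759, so
  P(strong preparation | high score) = 0.237759 / 0.331482 ≈ 0.717

Now condition on the additional information:
P(high score | easy paper) = 0.45777×0.73 + 0.925714×0.27 = 0.334172 + 0.249943 = 0.584115
Of this, 0.249943 comes from 0.925714×0.27 (the strong preparation=true cases).
P(strong preparation | high score, easy paper) = 0.249943 / 0.584115 ≈ 0.428

Pr(strong preparation | high score) ≈ 0.717; Pr(strong preparation | high score, easy paper) ≈ 0.428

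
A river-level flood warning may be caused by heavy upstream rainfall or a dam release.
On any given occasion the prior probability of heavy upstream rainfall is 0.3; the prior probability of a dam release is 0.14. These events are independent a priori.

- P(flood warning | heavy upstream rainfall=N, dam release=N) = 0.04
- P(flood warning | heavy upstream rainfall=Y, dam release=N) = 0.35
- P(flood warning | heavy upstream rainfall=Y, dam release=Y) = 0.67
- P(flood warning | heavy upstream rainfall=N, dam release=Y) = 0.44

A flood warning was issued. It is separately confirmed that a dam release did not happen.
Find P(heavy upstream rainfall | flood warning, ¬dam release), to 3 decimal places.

P(flood warning | ¬dam release) = 0.04*0.7 + 0.35*0.3 = 0.028000 + 0.105000 = 0.133000
Restricting to configurations with heavy upstream rainfall present: 0.35*0.3 = 0.105000.
P(heavy upstream rainfall | flood warning, ¬dam release) = 0.105000 / 0.133000 ≈ 0.789

P(heavy upstream rainfall | flood warning, ¬dam release) ≈ 0.789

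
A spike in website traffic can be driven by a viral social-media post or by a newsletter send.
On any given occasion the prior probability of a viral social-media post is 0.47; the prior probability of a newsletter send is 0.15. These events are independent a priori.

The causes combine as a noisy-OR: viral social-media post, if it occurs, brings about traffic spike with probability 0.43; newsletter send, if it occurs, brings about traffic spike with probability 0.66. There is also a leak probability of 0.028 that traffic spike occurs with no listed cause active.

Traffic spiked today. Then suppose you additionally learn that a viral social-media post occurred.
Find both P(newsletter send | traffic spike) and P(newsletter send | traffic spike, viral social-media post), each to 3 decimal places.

P(newsletter send | traffic spike) ≈ 0.367; P(newsletter send | traffic spike, viral social-media post) ≈ 0.243

Under noisy-OR, P(traffic spike | causes) = 1 − (1−0.028)·∏(1−qᵢ) over the active causes.
P(traffic spike) = 0.028*0.53*0.85 + 0.66952*0.53*0.15 + 0.44596*0.47*0.85 + 0.811626*0.47*0.15 = 0.012614 + 0.053227 + 0.178161 + 0.057220 = 0.301222
Restricting to configurations with newsletter send present: 0.053227 + 0.057220 = 0.110447.
Hence the posterior is 0.110447/0.301222 ≈ 0.367.

Now condition on the additional information:
For the numerator, keep only newsletter send=true terms: 0.811626×0.15 = 0.121744
Normalizer over all consistent configurations: 0.44596×0.85 + 0.811626×0.15 = 0.500810
Posterior = 0.121744 / 0.500810 ≈ 0.243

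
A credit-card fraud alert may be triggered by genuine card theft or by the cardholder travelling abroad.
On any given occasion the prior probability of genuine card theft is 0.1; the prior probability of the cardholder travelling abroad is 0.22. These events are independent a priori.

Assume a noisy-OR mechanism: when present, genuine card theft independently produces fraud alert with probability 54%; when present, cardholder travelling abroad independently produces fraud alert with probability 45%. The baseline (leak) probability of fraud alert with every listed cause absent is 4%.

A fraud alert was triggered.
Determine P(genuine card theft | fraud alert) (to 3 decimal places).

P(genuine card theft | fraud alert) ≈ 0.331

Under noisy-OR, P(fraud alert | causes) = 1 − (1−0.04)·∏(1−qᵢ) over the active causes.
Numerator (weight on configurations with genuine card theft): 0.043555 + 0.016657 = 0.060212
Normalizer over all consistent configurations: 0.04·0.9·0.78 + 0.472·0.9·0.22 + 0.5584·0.1·0.78 + 0.75712·0.1·0.22 = 0.181748
P(genuine card theft | fraud alert) = 0.060212/0.181748 ≈ 0.331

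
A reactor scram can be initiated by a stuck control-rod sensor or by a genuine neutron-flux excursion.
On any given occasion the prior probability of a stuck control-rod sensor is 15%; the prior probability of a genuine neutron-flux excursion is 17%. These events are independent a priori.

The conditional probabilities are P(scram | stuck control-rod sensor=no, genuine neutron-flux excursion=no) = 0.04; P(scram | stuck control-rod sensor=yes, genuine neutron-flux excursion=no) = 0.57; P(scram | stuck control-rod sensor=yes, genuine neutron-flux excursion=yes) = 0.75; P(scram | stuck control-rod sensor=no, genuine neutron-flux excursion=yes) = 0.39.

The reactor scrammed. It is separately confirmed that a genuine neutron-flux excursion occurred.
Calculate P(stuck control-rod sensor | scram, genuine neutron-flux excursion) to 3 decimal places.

P(scram | genuine neutron-flux excursion) = 0.39*0.85 + 0.75*0.15 = 0.331500 + 0.112500 = 0.444000
The stuck control-rod sensor-present share is 0.75*0.15 = 0.112500.
P(stuck control-rod sensor | scram, genuine neutron-flux excursion) = 0.112500 / 0.444000 ≈ 0.253

P(stuck control-rod sensor | scram, genuine neutron-flux excursion) ≈ 0.253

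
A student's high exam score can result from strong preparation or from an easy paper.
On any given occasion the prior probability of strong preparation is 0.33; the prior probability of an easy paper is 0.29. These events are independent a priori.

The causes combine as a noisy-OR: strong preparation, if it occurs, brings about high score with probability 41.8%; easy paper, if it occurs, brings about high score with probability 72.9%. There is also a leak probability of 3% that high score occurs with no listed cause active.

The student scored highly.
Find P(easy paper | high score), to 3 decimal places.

Under noisy-OR, P(high score | causes) = 1 − (1−0.03)·∏(1−qᵢ) over the active causes.
Numerator (weight on configurations with easy paper): 0.143224 + 0.081059 = 0.224283
Denominator P(high score): 0.03×0.67×0.71 + 0.73713×0.67×0.29 + 0.43546×0.33×0.71 + 0.84701×0.33×0.29 = 0.340582
Posterior = 0.224283 / 0.340582 ≈ 0.659

P(easy paper | high score) ≈ 0.659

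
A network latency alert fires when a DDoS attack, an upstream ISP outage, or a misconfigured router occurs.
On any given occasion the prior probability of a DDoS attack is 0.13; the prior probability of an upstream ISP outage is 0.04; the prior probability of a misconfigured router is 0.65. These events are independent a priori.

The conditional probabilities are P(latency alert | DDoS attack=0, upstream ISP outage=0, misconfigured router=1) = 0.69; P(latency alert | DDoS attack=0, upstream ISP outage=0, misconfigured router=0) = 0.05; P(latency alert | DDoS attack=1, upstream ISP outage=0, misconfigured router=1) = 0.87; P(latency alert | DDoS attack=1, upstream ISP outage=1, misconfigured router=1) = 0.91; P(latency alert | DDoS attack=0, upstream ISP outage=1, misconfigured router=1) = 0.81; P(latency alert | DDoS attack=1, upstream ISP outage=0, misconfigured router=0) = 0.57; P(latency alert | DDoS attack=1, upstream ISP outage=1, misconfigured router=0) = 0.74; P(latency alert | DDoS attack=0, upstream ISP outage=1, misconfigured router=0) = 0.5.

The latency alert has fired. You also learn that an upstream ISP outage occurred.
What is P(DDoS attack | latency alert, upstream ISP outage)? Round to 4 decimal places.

By total probability over the 4 (DDoS attack, misconfigured router) configurations:
  P(latency alert | upstream ISP outage) = 0.5×0.87×0.35 + 0.81×0.87×0.65 + 0.74×0.13×0.35 + 0.91×0.13×0.65
        = 0.152250 + 0.458055 + 0.033670 + 0.076895 = 0.720870
Keeping only the DDoS attack-present terms gives 0.110565, so
  P(DDoS attack | latency alert, upstream ISP outage) = 0.110565 / 0.720870 ≈ 0.1534

P(DDoS attack | latency alert, upstream ISP outage) ≈ 0.1534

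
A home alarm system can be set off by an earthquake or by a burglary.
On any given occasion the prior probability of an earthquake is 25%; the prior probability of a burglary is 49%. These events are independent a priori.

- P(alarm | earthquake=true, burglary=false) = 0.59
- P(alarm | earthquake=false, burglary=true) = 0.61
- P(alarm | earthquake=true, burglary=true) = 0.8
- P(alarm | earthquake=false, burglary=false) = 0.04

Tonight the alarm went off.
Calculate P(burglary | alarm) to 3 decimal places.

Weight on burglary=true, given the evidence: 0.224175 + 0.098000 = 0.322175
Denominator P(alarm): 0.04*0.75*0.51 + 0.61*0.75*0.49 + 0.59*0.25*0.51 + 0.8*0.25*0.49 = 0.412700
Posterior = 0.322175 / 0.412700 ≈ 0.781

P(burglary | alarm) ≈ 0.781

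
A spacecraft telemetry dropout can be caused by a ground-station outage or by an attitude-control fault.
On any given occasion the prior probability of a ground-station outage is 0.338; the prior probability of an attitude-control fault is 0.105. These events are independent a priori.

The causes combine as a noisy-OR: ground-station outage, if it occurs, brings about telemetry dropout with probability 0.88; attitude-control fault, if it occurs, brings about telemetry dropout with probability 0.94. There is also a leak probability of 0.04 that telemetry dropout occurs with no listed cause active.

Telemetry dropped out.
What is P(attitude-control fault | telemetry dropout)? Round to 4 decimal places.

P(attitude-control fault | telemetry dropout) ≈ 0.2569

Under noisy-OR, P(telemetry dropout | causes) = 1 − (1−0.04)·∏(1−qᵢ) over the active causes.
Numerator (weight on configurations with attitude-control fault): 0.065506 + 0.035245 = 0.100751
Normalizer over all consistent configurations: 0.04*0.662*0.895 + 0.9424*0.662*0.105 + 0.8848*0.338*0.895 + 0.993088*0.338*0.105 = 0.392112
Posterior = 0.100751 / 0.392112 ≈ 0.2569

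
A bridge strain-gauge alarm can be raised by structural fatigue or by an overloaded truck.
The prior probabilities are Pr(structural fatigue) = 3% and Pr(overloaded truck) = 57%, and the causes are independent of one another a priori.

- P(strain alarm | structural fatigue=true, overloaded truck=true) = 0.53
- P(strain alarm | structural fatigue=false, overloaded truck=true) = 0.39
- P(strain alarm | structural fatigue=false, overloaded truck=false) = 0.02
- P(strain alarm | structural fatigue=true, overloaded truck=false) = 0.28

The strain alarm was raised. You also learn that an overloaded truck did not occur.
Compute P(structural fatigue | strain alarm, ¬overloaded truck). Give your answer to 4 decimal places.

P(structural fatigue | strain alarm, ¬overloaded truck) ≈ 0.3022

P(strain alarm | ¬overloaded truck) = 0.02×0.97 + 0.28×0.03 = 0.019400 + 0.008400 = 0.027800
Of this, 0.008400 comes from 0.28×0.03 (the structural fatigue=true cases).
So P(structural fatigue | strain alarm, ¬overloaded truck) = 0.008400/0.027800 ≈ 0.3022.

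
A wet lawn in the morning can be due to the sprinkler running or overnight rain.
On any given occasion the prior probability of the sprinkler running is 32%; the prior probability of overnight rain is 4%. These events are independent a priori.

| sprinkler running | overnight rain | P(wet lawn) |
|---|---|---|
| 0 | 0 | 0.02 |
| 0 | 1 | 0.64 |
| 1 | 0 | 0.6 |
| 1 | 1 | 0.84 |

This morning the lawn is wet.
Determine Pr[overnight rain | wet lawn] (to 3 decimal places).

For the numerator, keep only overnight rain=true terms: 0.017408 + 0.010752 = 0.028160
The normalizing constant is 0.02·0.68·0.96 + 0.64·0.68·0.04 + 0.6·0.32·0.96 + 0.84·0.32·0.04 = 0.225536
P(overnight rain | wet lawn) = 0.028160/0.225536 ≈ 0.125

Pr[overnight rain | wet lawn] ≈ 0.125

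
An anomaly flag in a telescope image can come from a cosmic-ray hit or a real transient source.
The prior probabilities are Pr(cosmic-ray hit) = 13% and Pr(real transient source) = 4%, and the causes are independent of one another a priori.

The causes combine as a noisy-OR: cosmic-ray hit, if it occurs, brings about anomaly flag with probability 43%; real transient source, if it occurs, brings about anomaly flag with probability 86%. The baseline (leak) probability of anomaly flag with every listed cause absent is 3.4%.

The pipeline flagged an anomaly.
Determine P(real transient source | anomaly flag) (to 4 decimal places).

Under noisy-OR, P(anomaly flag | causes) = 1 − (1−0.034)·∏(1−qᵢ) over the active causes.
For the numerator, keep only real transient source=true terms: 0.030094 + 0.004799 = 0.034893
Denominator P(anomaly flag): 0.034×0.87×0.96 + 0.86476×0.87×0.04 + 0.44938×0.13×0.96 + 0.922913×0.13×0.04 = 0.119373
P(real transient source | anomaly flag) = 0.034893/0.119373 ≈ 0.2923

P(real transient source | anomaly flag) ≈ 0.2923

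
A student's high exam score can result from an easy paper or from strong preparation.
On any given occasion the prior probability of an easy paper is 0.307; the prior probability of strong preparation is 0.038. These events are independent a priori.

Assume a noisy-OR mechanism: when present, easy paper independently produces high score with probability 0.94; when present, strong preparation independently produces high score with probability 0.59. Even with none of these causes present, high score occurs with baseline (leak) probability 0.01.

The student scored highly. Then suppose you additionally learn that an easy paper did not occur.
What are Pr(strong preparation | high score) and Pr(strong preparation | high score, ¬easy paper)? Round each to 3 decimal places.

Under noisy-OR, P(high score | causes) = 1 − (1−0.01)·∏(1−qᵢ) over the active causes.
Enumerate the 4 (easy paper, strong preparation) configurations and weight by the priors:
  P(high score) = 0.01×0.693×0.962 + 0.5941×0.693×0.038 + 0.9406×0.307×0.962 + 0.975646×0.307×0.038
        = 0.006667 + 0.015645 + 0.277791 + 0.011382 = 0.311485
Configurations with strong preparation contribute 0.027027, so
  P(strong preparation | high score) = 0.027027 / 0.311485 ≈ 0.087

With the extra evidence:
P(high score | ¬easy paper) = 0.01*0.962 + 0.5941*0.038 = 0.009620 + 0.022576 = 0.032196
Restricting to configurations with strong preparation present: 0.5941*0.038 = 0.022576.
P(strong preparation | high score, ¬easy paper) = 0.022576 / 0.032196 ≈ 0.701

Pr(strong preparation | high score) ≈ 0.087; Pr(strong preparation | high score, ¬easy paper) ≈ 0.701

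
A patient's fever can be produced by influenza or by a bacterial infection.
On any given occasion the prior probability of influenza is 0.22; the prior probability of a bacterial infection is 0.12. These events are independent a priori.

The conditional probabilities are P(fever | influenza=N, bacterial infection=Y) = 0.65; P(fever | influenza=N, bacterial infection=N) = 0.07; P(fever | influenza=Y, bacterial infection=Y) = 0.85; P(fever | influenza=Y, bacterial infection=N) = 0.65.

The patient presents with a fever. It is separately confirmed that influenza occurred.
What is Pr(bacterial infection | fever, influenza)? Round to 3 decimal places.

P(fever | influenza) = 0.65*0.88 + 0.85*0.12 = 0.572000 + 0.102000 = 0.674000
The bacterial infection-present share is 0.85*0.12 = 0.102000.
P(bacterial infection | fever, influenza) = 0.102000 / 0.674000 ≈ 0.151

Pr(bacterial infection | fever, influenza) ≈ 0.151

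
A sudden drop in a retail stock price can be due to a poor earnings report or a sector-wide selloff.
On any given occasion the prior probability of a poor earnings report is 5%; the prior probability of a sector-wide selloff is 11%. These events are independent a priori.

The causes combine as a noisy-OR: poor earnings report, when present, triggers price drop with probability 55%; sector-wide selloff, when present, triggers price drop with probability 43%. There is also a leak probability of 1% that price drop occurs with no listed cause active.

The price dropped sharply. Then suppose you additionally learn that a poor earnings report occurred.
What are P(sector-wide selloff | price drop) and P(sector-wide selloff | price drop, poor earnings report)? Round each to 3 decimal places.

Under noisy-OR, P(price drop | causes) = 1 − (1−0.01)·∏(1−qᵢ) over the active causes.
P(price drop) = 0.01×0.95×0.89 + 0.4357×0.95×0.11 + 0.5545×0.05×0.89 + 0.746065×0.05×0.11 = 0.008455 + 0.045531 + 0.024675 + 0.004103 = 0.082764
Of this, 0.049634 comes from 0.045531 + 0.004103 (the sector-wide selloff=true cases).
So P(sector-wide selloff | price drop) = 0.049634/0.082764 ≈ 0.600.

With the extra evidence:
By total probability over both values of sector-wide selloff:
  P(price drop | poor earnings report) = 0.5545×0.89 + 0.746065×0.11
        = 0.493505 + 0.082067 = 0.575572
Keeping only the sector-wide selloff-present terms gives 0.082067, so
  P(sector-wide selloff | price drop, poor earnings report) = 0.082067 / 0.575572 ≈ 0.143

P(sector-wide selloff | price drop) ≈ 0.600; P(sector-wide selloff | price drop, poor earnings report) ≈ 0.143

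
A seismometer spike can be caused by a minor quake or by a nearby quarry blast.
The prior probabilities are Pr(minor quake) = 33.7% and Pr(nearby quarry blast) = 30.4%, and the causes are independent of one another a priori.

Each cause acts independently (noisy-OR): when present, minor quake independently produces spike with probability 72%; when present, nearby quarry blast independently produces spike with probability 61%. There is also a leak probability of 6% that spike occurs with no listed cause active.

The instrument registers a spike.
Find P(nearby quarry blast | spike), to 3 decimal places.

Under noisy-OR, P(spike | causes) = 1 − (1−0.06)·∏(1−qᵢ) over the active causes.
Numerator (weight on configurations with nearby quarry blast): 0.127663 + 0.091932 = 0.219595
Normalizer over all consistent configurations: 0.06·0.663·0.696 + 0.6334·0.663·0.304 + 0.7368·0.337·0.696 + 0.897352·0.337·0.304 = 0.420100
P(nearby quarry blast | spike) = 0.219595/0.420100 ≈ 0.523

P(nearby quarry blast | spike) ≈ 0.523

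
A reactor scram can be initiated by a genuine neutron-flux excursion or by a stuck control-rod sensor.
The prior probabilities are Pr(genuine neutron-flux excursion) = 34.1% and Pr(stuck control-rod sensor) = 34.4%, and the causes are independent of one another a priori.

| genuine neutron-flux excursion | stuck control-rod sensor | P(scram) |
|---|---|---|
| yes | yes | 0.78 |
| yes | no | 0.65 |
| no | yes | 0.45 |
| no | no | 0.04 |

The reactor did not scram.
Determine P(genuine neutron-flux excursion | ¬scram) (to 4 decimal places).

P(genuine neutron-flux excursion | ¬scram) ≈ 0.1617

P(¬scram) = 0.96*0.659*0.656 + 0.55*0.659*0.344 + 0.35*0.341*0.656 + 0.22*0.341*0.344 = 0.415012 + 0.124683 + 0.078294 + 0.025807 = 0.643796
Of this, 0.104101 comes from 0.078294 + 0.025807 (the genuine neutron-flux excursion=true cases).
P(genuine neutron-flux excursion | ¬scram) = 0.104101 / 0.643796 ≈ 0.1617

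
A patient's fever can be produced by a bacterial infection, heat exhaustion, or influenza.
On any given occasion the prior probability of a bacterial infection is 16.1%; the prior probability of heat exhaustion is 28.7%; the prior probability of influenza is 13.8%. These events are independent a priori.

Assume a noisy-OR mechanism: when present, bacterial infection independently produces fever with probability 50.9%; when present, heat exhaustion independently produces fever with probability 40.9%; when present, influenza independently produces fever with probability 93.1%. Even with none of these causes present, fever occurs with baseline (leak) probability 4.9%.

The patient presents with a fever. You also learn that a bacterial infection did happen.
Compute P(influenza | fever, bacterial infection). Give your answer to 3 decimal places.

Under noisy-OR, P(fever | causes) = 1 − (1−0.049)·∏(1−qᵢ) over the active causes.
Numerator (weight on configurations with influenza): 0.095224 + 0.038852 = 0.134076
Normalizer over all consistent configurations: 0.533059·0.713·0.862 + 0.967781·0.713·0.138 + 0.724038·0.287·0.862 + 0.980959·0.287·0.138 = 0.640820
P(influenza | fever, bacterial infection) = 0.134076/0.640820 ≈ 0.209

P(influenza | fever, bacterial infection) ≈ 0.209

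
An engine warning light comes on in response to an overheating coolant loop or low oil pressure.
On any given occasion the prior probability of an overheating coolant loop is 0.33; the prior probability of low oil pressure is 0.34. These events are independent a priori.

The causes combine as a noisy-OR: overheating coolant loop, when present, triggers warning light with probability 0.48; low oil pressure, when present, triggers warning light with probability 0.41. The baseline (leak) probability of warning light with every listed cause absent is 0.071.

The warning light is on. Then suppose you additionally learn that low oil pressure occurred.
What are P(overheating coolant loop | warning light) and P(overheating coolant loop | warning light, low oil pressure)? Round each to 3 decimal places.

P(overheating coolant loop | warning light) ≈ 0.589; P(overheating coolant loop | warning light, low oil pressure) ≈ 0.438

Under noisy-OR, P(warning light | causes) = 1 − (1−0.071)·∏(1−qᵢ) over the active causes.
Enumerate the 4 (overheating coolant loop, low oil pressure) configurations and weight by the priors:
  P(warning light) = 0.071×0.67×0.66 + 0.45189×0.67×0.34 + 0.51692×0.33×0.66 + 0.714983×0.33×0.34
        = 0.031396 + 0.102941 + 0.112585 + 0.080221 = 0.327143
Keeping only the overheating coolant loop-present terms gives 0.192806, so
  P(overheating coolant loop | warning light) = 0.192806 / 0.327143 ≈ 0.589

Now also conditioning on low oil pressure=true:
Enumerate both values of overheating coolant loop and weight by the priors:
  P(warning light | low oil pressure) = 0.45189·0.67 + 0.714983·0.33
        = 0.302766 + 0.235944 = 0.538710
Keeping only the overheating coolant loop-present terms gives 0.235944, so
  P(overheating coolant loop | warning light, low oil pressure) = 0.235944 / 0.538710 ≈ 0.438
The drop from 0.589 to 0.438 is the explaining-away (discounting) effect.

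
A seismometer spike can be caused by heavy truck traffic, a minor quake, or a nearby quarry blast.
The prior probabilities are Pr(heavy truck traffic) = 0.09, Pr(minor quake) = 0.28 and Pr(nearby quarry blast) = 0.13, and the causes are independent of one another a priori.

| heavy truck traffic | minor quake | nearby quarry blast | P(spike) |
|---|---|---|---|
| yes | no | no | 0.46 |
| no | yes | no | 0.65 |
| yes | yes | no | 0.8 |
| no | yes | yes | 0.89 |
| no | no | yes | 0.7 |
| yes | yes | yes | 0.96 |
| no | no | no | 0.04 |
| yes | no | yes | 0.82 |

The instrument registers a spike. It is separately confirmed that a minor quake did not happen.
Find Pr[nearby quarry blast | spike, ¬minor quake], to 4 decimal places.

Sum P(spike|·) weighted by the priors over the 4 (heavy truck traffic, nearby quarry blast) configurations:
  P(spike | ¬minor quake) = 0.04·0.91·0.87 + 0.7·0.91·0.13 + 0.46·0.09·0.87 + 0.82·0.09·0.13
        = 0.031668 + 0.082810 + 0.036018 + 0.009594 = 0.160090
The terms with nearby quarry blast present sum to 0.092404, so
  P(nearby quarry blast | spike, ¬minor quake) = 0.092404 / 0.160090 ≈ 0.5772

Pr[nearby quarry blast | spike, ¬minor quake] ≈ 0.5772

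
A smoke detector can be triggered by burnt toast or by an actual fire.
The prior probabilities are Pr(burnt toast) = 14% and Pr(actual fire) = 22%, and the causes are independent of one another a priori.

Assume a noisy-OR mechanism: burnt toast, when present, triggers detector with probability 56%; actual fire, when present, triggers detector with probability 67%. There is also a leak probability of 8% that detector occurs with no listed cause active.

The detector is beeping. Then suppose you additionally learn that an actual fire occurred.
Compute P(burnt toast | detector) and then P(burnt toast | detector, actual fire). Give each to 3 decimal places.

Under noisy-OR, P(detector | causes) = 1 − (1−0.08)·∏(1−qᵢ) over the active causes.
Weight on burnt toast=true, given the evidence: 0.064996 + 0.026686 = 0.091682
The normalizing constant is 0.08·0.86·0.78 + 0.6964·0.86·0.22 + 0.5952·0.14·0.78 + 0.866416·0.14·0.22 = 0.277105
Posterior = 0.091682 / 0.277105 ≈ 0.331

Now also conditioning on actual fire=true:
By total probability over both values of burnt toast:
  P(detector | actual fire) = 0.6964·0.86 + 0.866416·0.14
        = 0.598904 + 0.121298 = 0.720202
The terms with burnt toast present sum to 0.121298, so
  P(burnt toast | detector, actual fire) = 0.121298 / 0.720202 ≈ 0.168

P(burnt toast | detector) ≈ 0.331; P(burnt toast | detector, actual fire) ≈ 0.168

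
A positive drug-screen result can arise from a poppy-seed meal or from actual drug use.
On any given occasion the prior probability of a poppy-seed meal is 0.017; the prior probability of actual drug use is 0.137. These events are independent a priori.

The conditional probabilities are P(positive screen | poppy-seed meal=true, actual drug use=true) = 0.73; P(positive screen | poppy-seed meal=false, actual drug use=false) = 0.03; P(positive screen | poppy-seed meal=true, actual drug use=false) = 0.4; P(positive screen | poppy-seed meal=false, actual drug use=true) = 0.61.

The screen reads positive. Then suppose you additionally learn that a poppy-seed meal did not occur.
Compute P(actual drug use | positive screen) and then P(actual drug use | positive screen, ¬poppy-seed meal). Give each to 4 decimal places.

P(actual drug use | positive screen) ≈ 0.7281; P(actual drug use | positive screen, ¬poppy-seed meal) ≈ 0.7635

For the numerator, keep only actual drug use=true terms: 0.082149 + 0.001700 = 0.083849
Normalizer over all consistent configurations: 0.03·0.983·0.863 + 0.61·0.983·0.137 + 0.4·0.017·0.863 + 0.73·0.017·0.137 = 0.115167
Posterior = 0.083849 / 0.115167 ≈ 0.7281

Now condition on the additional information:
P(positive screen | ¬poppy-seed meal) = 0.03*0.863 + 0.61*0.137 = 0.025890 + 0.083570 = 0.109460
Restricting to configurations with actual drug use present: 0.61*0.137 = 0.083570.
Hence the posterior is 0.083570/0.109460 ≈ 0.7635.
With poppy-seed meal excluded, actual drug use must carry more of the explanatory weight for the positive screen.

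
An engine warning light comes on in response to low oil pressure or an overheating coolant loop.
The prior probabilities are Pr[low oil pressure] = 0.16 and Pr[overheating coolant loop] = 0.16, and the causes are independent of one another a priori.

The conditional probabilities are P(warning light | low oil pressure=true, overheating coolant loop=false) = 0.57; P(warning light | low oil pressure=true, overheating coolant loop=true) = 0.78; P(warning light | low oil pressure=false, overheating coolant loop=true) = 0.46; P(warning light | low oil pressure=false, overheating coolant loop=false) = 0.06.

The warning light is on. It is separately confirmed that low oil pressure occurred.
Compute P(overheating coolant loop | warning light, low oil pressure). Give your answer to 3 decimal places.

P(overheating coolant loop | warning light, low oil pressure) ≈ 0.207

Numerator (weight on configurations with overheating coolant loop): 0.78·0.16 = 0.124800
Denominator P(warning light | low oil pressure): 0.57·0.84 + 0.78·0.16 = 0.603600
Posterior = 0.124800 / 0.603600 ≈ 0.207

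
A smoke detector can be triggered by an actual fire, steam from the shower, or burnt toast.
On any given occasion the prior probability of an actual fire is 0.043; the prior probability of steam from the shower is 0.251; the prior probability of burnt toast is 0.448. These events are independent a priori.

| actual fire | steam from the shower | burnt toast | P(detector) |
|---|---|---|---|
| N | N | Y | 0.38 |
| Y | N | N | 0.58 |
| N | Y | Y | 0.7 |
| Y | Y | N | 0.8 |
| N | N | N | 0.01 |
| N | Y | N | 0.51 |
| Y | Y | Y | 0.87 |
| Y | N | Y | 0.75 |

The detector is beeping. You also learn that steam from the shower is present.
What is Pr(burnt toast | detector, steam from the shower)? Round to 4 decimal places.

P(detector | steam from the shower) = 0.51*0.957*0.552 + 0.7*0.957*0.448 + 0.8*0.043*0.552 + 0.87*0.043*0.448 = 0.269415 + 0.300115 + 0.018989 + 0.016760 = 0.605279
Restricting to configurations with burnt toast present: 0.300115 + 0.016760 = 0.316875.
So P(burnt toast | detector, steam from the shower) = 0.316875/0.605279 ≈ 0.5235.

Pr(burnt toast | detector, steam from the shower) ≈ 0.5235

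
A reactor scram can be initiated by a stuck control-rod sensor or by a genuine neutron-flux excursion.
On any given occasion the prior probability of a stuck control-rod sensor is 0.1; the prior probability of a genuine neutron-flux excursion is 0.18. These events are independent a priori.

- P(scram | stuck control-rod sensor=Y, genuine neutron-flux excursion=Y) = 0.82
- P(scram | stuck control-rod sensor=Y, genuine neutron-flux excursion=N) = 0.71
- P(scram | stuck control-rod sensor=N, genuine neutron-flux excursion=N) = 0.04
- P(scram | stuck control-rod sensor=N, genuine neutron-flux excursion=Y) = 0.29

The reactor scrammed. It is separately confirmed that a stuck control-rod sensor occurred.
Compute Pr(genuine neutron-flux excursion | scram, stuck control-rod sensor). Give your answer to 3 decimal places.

Pr(genuine neutron-flux excursion | scram, stuck control-rod sensor) ≈ 0.202

P(scram | stuck control-rod sensor) = 0.71*0.82 + 0.82*0.18 = 0.582200 + 0.147600 = 0.729800
Restricting to configurations with genuine neutron-flux excursion present: 0.82*0.18 = 0.147600.
So P(genuine neutron-flux excursion | scram, stuck control-rod sensor) = 0.147600/0.729800 ≈ 0.202.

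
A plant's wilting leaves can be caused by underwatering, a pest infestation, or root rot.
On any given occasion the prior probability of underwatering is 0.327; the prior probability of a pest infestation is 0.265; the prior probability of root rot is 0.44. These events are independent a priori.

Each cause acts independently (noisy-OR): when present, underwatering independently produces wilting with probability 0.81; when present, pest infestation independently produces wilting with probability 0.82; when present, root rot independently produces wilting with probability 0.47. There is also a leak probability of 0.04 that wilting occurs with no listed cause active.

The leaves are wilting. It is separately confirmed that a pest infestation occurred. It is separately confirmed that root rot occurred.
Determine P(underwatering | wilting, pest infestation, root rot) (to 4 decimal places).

Under noisy-OR, P(wilting | causes) = 1 − (1−0.04)·∏(1−qᵢ) over the active causes.
For the numerator, keep only underwatering=true terms: 0.982599·0.327 = 0.321310
Normalizer over all consistent configurations: 0.908416·0.673 + 0.982599·0.327 = 0.932674
P(underwatering | wilting, pest infestation, root rot) = 0.321310/0.932674 ≈ 0.3445

P(underwatering | wilting, pest infestation, root rot) ≈ 0.3445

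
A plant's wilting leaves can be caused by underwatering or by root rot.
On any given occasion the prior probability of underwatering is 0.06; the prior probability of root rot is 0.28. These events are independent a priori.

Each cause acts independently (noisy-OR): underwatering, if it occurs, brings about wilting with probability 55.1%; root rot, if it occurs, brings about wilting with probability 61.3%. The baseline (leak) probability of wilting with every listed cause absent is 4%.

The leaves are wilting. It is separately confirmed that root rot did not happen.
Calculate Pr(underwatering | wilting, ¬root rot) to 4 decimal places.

Pr(underwatering | wilting, ¬root rot) ≈ 0.4759

Under noisy-OR, P(wilting | causes) = 1 − (1−0.04)·∏(1−qᵢ) over the active causes.
For the numerator, keep only underwatering=true terms: 0.56896*0.06 = 0.034138
Denominator P(wilting | ¬root rot): 0.04*0.94 + 0.56896*0.06 = 0.071738
P(underwatering | wilting, ¬root rot) = 0.034138/0.071738 ≈ 0.4759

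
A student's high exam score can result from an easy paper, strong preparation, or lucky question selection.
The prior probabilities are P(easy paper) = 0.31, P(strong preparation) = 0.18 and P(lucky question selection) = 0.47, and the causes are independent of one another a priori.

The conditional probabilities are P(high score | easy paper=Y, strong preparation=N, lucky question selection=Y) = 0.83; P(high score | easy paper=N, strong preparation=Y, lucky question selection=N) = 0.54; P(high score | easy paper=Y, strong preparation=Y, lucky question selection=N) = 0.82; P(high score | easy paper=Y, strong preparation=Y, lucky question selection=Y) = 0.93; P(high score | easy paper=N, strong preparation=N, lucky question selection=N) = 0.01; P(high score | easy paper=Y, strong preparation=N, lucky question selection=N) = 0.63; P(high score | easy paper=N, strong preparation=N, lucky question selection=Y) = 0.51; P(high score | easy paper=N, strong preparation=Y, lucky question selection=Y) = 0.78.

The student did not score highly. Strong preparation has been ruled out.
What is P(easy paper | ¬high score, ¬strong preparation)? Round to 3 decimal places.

P(easy paper | ¬high score, ¬strong preparation) ≈ 0.141

P(¬high score | ¬strong preparation) = 0.99*0.69*0.53 + 0.49*0.69*0.47 + 0.37*0.31*0.53 + 0.17*0.31*0.47 = 0.362043 + 0.158907 + 0.060791 + 0.024769 = 0.606510
Restricting to configurations with easy paper present: 0.060791 + 0.024769 = 0.085560.
Hence the posterior is 0.085560/0.606510 ≈ 0.141.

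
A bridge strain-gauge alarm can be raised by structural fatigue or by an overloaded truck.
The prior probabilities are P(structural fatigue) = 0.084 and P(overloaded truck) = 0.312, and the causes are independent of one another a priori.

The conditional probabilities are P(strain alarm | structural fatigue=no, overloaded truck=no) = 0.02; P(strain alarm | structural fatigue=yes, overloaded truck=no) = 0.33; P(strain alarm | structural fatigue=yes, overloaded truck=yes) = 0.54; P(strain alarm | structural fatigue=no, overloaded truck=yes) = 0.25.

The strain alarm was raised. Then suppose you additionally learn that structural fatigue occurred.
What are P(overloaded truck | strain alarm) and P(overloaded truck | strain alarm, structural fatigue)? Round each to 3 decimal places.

P(overloaded truck | strain alarm) ≈ 0.730; P(overloaded truck | strain alarm, structural fatigue) ≈ 0.426

For the numerator, keep only overloaded truck=true terms: 0.071448 + 0.014152 = 0.085600
Normalizer over all consistent configurations: 0.02*0.916*0.688 + 0.25*0.916*0.312 + 0.33*0.084*0.688 + 0.54*0.084*0.312 = 0.117275
P(overloaded truck | strain alarm) = 0.085600/0.117275 ≈ 0.730

Now condition on the additional information:
P(strain alarm | structural fatigue) = 0.33·0.688 + 0.54·0.312 = 0.227040 + 0.168480 = 0.395520
Of this, 0.168480 comes from 0.54·0.312 (the overloaded truck=true cases).
P(overloaded truck | strain alarm, structural fatigue) = 0.168480 / 0.395520 ≈ 0.426
The drop from 0.730 to 0.426 is the explaining-away (discounting) effect.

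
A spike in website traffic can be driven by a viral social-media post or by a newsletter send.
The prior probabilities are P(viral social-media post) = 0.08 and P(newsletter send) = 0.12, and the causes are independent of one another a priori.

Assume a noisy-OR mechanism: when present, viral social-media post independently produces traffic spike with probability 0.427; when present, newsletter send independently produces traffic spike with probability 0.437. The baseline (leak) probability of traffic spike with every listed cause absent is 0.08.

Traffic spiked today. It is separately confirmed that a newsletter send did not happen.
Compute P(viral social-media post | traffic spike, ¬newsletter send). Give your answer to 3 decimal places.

Under noisy-OR, P(traffic spike | causes) = 1 − (1−0.08)·∏(1−qᵢ) over the active causes.
P(traffic spike | ¬newsletter send) = 0.08·0.92 + 0.47284·0.08 = 0.073600 + 0.037827 = 0.111427
Of this, 0.037827 comes from 0.47284·0.08 (the viral social-media post=true cases).
So P(viral social-media post | traffic spike, ¬newsletter send) = 0.037827/0.111427 ≈ 0.339.

P(viral social-media post | traffic spike, ¬newsletter send) ≈ 0.339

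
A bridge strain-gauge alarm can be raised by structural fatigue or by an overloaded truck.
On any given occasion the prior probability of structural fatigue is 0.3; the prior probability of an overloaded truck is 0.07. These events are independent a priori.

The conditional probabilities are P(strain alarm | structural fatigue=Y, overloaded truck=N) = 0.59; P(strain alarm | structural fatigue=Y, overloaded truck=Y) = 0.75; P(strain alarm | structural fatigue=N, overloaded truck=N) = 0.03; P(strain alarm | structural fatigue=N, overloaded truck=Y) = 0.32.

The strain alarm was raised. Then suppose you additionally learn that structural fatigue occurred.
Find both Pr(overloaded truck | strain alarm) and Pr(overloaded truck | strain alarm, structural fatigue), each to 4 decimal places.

P(strain alarm) = 0.03·0.7·0.93 + 0.32·0.7·0.07 + 0.59·0.3·0.93 + 0.75·0.3·0.07 = 0.019530 + 0.015680 + 0.164610 + 0.015750 = 0.215570
Of this, 0.031430 comes from 0.015680 + 0.015750 (the overloaded truck=true cases).
So P(overloaded truck | strain alarm) = 0.031430/0.215570 ≈ 0.1458.

Now also conditioning on structural fatigue=true:
For the numerator, keep only overloaded truck=true terms: 0.75·0.07 = 0.052500
Denominator P(strain alarm | structural fatigue): 0.59·0.93 + 0.75·0.07 = 0.601200
P(overloaded truck | strain alarm, structural fatigue) = 0.052500/0.601200 ≈ 0.0873
This is intercausal reasoning (explaining away): once structural fatigue accounts for the strain alarm, overloaded truck becomes less likely.

Pr(overloaded truck | strain alarm) ≈ 0.1458; Pr(overloaded truck | strain alarm, structural fatigue) ≈ 0.0873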